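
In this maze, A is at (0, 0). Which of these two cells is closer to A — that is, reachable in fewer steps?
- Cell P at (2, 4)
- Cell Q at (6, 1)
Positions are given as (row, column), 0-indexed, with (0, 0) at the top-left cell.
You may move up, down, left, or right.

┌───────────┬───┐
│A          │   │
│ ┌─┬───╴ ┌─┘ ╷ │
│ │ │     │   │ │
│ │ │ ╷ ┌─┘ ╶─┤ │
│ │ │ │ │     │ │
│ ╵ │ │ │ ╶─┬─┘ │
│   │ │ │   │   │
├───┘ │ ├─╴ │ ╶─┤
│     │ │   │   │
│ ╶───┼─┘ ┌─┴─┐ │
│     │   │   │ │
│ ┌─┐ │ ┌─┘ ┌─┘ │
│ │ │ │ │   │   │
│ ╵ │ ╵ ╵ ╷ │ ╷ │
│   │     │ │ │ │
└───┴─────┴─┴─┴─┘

Shortest path A → P at (2, 4): 26 steps
Shortest path A → Q at (6, 1): 17 steps

Q is closer (17 steps vs 26 steps).

Path to P:

┌───────────┬───┐
│A → → → ↓  │   │
│ ┌─┬───╴ ┌─┘ ╷ │
│ │ │↓ ← ↲│   │ │
│ │ │ ╷ ┌─┘ ╶─┤ │
│ │ │↓│ │P    │ │
│ ╵ │ │ │ ╶─┬─┘ │
│   │↓│ │↑ ↰│   │
├───┘ │ ├─╴ │ ╶─┤
│↓ ← ↲│ │↱ ↑│   │
│ ╶───┼─┘ ┌─┴─┐ │
│↳ → ↓│↱ ↑│   │ │
│ ┌─┐ │ ┌─┘ ┌─┘ │
│ │ │↓│↑│   │   │
│ ╵ │ ╵ ╵ ╷ │ ╷ │
│   │↳ ↑  │ │ │ │
└───┴─────┴─┴─┴─┘

Path to Q:

┌───────────┬───┐
│A → → → ↓  │   │
│ ┌─┬───╴ ┌─┘ ╷ │
│ │ │↓ ← ↲│   │ │
│ │ │ ╷ ┌─┘ ╶─┤ │
│ │ │↓│ │     │ │
│ ╵ │ │ │ ╶─┬─┘ │
│   │↓│ │   │   │
├───┘ │ ├─╴ │ ╶─┤
│↓ ← ↲│ │   │   │
│ ╶───┼─┘ ┌─┴─┐ │
│↓    │   │   │ │
│ ┌─┐ │ ┌─┘ ┌─┘ │
│↓│Q│ │ │   │   │
│ ╵ │ ╵ ╵ ╷ │ ╷ │
│↳ ↑│     │ │ │ │
└───┴─────┴─┴─┴─┘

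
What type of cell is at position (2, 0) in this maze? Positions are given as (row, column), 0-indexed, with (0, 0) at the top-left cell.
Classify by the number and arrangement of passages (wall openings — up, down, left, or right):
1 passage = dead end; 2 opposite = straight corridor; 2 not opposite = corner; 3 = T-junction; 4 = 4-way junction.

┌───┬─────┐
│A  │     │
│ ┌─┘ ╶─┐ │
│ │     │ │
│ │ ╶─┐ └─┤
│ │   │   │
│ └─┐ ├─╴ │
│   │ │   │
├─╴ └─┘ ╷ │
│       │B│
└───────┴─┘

Checking cell at (2, 0):
Number of passages: 2
Cell type: straight corridor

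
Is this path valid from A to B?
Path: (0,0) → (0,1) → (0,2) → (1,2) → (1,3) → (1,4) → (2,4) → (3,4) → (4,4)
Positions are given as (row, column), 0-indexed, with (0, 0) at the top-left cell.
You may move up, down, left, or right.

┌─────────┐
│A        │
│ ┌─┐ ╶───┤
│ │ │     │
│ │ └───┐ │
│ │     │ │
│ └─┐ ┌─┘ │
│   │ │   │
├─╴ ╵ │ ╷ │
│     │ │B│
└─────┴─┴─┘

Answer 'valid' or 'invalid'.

Checking path validity:
Result: All consecutive moves are passable.

valid

Correct solution:

┌─────────┐
│A → ↓    │
│ ┌─┐ ╶───┤
│ │ │↳ → ↓│
│ │ └───┐ │
│ │     │↓│
│ └─┐ ┌─┘ │
│   │ │  ↓│
├─╴ ╵ │ ╷ │
│     │ │B│
└─────┴─┴─┘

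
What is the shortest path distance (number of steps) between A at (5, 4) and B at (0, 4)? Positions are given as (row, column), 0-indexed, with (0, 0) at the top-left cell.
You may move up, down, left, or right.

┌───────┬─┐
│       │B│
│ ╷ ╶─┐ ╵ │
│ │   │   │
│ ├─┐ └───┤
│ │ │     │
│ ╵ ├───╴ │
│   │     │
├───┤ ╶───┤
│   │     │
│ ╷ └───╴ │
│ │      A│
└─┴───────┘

Finding path from (5, 4) to (0, 4):
Path: (5,4) → (4,4) → (4,3) → (4,2) → (3,2) → (3,3) → (3,4) → (2,4) → (2,3) → (2,2) → (1,2) → (1,1) → (0,1) → (0,2) → (0,3) → (1,3) → (1,4) → (0,4)
Distance: 17 steps

Solution:

┌───────┬─┐
│  ↱ → ↓│B│
│ ╷ ╶─┐ ╵ │
│ │↑ ↰│↳ ↑│
│ ├─┐ └───┤
│ │ │↑ ← ↰│
│ ╵ ├───╴ │
│   │↱ → ↑│
├───┤ ╶───┤
│   │↑ ← ↰│
│ ╷ └───╴ │
│ │      A│
└─┴───────┘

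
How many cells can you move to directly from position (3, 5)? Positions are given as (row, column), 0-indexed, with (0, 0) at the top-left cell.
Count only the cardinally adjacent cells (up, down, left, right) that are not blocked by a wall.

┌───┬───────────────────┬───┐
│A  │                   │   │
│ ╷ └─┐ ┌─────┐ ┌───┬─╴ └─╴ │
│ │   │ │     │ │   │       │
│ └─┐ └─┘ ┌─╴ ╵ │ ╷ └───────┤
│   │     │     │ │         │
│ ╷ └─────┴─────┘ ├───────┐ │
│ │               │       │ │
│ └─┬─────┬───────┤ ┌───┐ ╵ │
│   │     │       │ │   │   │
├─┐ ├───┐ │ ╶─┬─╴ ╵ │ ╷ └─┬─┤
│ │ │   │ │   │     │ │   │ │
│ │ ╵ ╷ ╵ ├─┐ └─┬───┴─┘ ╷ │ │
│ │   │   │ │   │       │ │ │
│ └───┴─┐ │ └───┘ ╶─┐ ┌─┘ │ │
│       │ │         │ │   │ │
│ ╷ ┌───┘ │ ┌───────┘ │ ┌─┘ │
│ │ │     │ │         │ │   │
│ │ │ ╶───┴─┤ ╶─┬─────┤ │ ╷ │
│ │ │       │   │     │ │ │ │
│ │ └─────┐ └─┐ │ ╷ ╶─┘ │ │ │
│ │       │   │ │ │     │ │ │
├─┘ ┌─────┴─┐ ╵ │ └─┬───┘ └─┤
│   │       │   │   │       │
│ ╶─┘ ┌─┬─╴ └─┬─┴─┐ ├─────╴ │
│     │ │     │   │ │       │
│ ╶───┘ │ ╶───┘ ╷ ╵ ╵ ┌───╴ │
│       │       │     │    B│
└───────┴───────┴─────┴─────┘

Checking passable neighbors of (3, 5):
Neighbors: (3, 4), (3, 6)
Count: 2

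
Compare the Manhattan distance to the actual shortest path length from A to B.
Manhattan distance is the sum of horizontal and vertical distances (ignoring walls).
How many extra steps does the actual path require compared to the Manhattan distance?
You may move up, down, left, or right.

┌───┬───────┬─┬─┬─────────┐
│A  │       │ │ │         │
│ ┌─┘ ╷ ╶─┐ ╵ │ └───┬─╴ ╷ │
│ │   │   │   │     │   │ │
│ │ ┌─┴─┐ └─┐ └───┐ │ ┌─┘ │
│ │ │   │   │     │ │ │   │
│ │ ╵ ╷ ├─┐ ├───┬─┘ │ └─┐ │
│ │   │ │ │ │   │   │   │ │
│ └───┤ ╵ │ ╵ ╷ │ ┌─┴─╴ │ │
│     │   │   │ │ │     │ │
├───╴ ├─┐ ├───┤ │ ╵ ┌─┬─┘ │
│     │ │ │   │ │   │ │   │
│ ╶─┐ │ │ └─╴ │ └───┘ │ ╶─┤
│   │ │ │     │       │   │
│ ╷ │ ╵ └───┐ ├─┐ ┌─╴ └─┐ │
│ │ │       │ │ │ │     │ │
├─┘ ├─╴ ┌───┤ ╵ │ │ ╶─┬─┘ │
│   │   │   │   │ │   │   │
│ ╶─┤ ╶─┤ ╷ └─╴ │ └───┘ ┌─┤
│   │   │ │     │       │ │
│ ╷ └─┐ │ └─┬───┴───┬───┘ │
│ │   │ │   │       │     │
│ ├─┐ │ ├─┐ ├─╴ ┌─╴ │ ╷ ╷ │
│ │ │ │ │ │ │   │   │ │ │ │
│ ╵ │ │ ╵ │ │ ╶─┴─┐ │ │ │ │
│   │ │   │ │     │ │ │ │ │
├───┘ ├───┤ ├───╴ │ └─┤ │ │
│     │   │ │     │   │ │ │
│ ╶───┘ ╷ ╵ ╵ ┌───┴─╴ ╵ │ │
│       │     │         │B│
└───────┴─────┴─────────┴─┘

Manhattan distance: |14 - 0| + |12 - 0| = 26
Actual path length: 58
Extra steps: 58 - 26 = 32

Solution:

┌───┬───────┬─┬─┬─────────┐
│A  │       │ │ │         │
│ ┌─┘ ╷ ╶─┐ ╵ │ └───┬─╴ ╷ │
│↓│   │   │   │     │   │ │
│ │ ┌─┴─┐ └─┐ └───┐ │ ┌─┘ │
│↓│ │   │   │     │ │ │   │
│ │ ╵ ╷ ├─┐ ├───┬─┘ │ └─┐ │
│↓│   │ │ │ │   │   │   │ │
│ └───┤ ╵ │ ╵ ╷ │ ┌─┴─╴ │ │
│↳ → ↓│   │   │ │ │     │ │
├───╴ ├─┐ ├───┤ │ ╵ ┌─┬─┘ │
│↓ ← ↲│ │ │   │ │   │ │   │
│ ╶─┐ │ │ └─╴ │ └───┘ │ ╶─┤
│↳ ↓│ │ │     │       │   │
│ ╷ │ ╵ └───┐ ├─┐ ┌─╴ └─┐ │
│ │↓│       │ │ │ │     │ │
├─┘ ├─╴ ┌───┤ ╵ │ │ ╶─┬─┘ │
│↓ ↲│   │   │   │ │   │   │
│ ╶─┤ ╶─┤ ╷ └─╴ │ └───┘ ┌─┤
│↳ ↓│   │ │     │       │ │
│ ╷ └─┐ │ └─┬───┴───┬───┘ │
│ │↳ ↓│ │   │  ↱ → ↓│  ↱ ↓│
│ ├─┐ │ ├─┐ ├─╴ ┌─╴ │ ╷ ╷ │
│ │ │↓│ │ │ │↱ ↑│  ↓│ │↑│↓│
│ ╵ │ │ ╵ │ │ ╶─┴─┐ │ │ │ │
│   │↓│   │ │↑ ← ↰│↓│ │↑│↓│
├───┘ ├───┤ ├───╴ │ └─┤ │ │
│↓ ← ↲│↱ ↓│ │↱ → ↑│↳ ↓│↑│↓│
│ ╶───┘ ╷ ╵ ╵ ┌───┴─╴ ╵ │ │
│↳ → → ↑│↳ → ↑│      ↳ ↑│B│
└───────┴─────┴─────────┴─┘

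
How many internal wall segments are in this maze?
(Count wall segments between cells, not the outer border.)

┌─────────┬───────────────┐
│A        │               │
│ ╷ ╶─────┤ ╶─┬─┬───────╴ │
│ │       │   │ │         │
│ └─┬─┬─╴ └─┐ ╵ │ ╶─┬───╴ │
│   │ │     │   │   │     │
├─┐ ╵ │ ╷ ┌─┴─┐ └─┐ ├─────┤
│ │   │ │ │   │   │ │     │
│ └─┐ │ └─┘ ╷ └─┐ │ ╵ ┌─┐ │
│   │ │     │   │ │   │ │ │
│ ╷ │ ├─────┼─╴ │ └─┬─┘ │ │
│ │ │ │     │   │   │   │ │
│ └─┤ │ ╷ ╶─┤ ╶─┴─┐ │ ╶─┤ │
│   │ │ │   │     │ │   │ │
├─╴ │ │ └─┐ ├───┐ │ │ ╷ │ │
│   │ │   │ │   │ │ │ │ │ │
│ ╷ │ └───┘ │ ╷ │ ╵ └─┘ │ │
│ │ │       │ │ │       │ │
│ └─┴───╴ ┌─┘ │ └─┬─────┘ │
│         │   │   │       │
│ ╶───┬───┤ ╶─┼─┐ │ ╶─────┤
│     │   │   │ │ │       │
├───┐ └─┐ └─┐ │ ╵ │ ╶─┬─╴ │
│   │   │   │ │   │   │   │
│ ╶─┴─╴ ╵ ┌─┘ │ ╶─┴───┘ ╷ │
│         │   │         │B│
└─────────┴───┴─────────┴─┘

Counting internal wall segments:
Total internal walls: 144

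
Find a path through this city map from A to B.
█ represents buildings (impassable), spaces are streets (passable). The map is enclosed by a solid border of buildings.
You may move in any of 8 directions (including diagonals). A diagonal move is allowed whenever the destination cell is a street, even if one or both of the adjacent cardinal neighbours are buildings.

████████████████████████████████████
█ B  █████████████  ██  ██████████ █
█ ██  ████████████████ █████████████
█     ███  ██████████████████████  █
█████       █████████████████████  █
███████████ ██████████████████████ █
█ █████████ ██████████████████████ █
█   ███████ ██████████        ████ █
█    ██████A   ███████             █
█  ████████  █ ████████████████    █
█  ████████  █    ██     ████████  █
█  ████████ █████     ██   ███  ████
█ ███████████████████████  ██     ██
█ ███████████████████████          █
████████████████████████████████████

Finding the shortest path from A to B:
Movement: 8-directional
Path length: 12 steps
Directions: up → up → up → up-left → left → left → left → left → up-left → up-left → up-left → left

Solution:

████████████████████████████████████
█ B← █████████████  ██  ██████████ █
█ ██↖ ████████████████ █████████████
█    ↖███  ██████████████████████  █
█████ ↖←←←← █████████████████████  █
███████████↖██████████████████████ █
█ █████████↑██████████████████████ █
█   ███████↑██████████        ████ █
█    ██████A   ███████             █
█  ████████  █ ████████████████    █
█  ████████  █    ██     ████████  █
█  ████████ █████     ██   ███  ████
█ ███████████████████████  ██     ██
█ ███████████████████████          █
████████████████████████████████████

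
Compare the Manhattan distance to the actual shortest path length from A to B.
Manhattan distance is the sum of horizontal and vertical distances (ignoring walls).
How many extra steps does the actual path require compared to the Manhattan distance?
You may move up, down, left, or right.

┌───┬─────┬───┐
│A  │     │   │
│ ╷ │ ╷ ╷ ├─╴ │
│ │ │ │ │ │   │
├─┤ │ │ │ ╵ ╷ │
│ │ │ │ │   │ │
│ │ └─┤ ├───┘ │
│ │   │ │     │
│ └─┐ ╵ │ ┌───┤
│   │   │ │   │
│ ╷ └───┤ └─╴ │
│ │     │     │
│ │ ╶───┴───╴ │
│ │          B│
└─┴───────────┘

Manhattan distance: |6 - 0| + |6 - 0| = 12
Actual path length: 26
Extra steps: 26 - 12 = 14

Solution:

┌───┬─────┬───┐
│A ↓│  ↱ ↓│   │
│ ╷ │ ╷ ╷ ├─╴ │
│ │↓│ │↑│↓│↱ ↓│
├─┤ │ │ │ ╵ ╷ │
│ │↓│ │↑│↳ ↑│↓│
│ │ └─┤ ├───┘ │
│ │↳ ↓│↑│↓ ← ↲│
│ └─┐ ╵ │ ┌───┤
│   │↳ ↑│↓│   │
│ ╷ └───┤ └─╴ │
│ │     │↳ → ↓│
│ │ ╶───┴───╴ │
│ │          B│
└─┴───────────┘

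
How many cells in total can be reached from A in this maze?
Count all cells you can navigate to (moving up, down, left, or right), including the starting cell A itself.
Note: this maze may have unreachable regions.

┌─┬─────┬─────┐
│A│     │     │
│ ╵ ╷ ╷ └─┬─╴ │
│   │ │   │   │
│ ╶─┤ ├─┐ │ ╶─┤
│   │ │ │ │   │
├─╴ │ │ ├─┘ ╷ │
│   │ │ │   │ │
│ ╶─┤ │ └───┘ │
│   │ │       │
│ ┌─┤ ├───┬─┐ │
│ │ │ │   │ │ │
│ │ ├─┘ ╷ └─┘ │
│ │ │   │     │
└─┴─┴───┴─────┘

Using BFS/flood-fill to find all reachable cells from A:
Maze size: 7 × 7 = 49 total cells
27 cell(s) are walled off and cannot be reached from A.
Reachable cells: 22

Reachable region (· marks reachable cells):

┌─┬─────┬─────┐
│A│· · ·│     │
│ ╵ ╷ ╷ └─┬─╴ │
│· ·│·│· ·│   │
│ ╶─┤ ├─┐ │ ╶─┤
│· ·│·│ │·│   │
├─╴ │ │ ├─┘ ╷ │
│· ·│·│ │   │ │
│ ╶─┤ │ └───┘ │
│· ·│·│       │
│ ┌─┤ ├───┬─┐ │
│·│ │·│   │ │ │
│ │ ├─┘ ╷ └─┘ │
│·│ │   │     │
└─┴─┴───┴─────┘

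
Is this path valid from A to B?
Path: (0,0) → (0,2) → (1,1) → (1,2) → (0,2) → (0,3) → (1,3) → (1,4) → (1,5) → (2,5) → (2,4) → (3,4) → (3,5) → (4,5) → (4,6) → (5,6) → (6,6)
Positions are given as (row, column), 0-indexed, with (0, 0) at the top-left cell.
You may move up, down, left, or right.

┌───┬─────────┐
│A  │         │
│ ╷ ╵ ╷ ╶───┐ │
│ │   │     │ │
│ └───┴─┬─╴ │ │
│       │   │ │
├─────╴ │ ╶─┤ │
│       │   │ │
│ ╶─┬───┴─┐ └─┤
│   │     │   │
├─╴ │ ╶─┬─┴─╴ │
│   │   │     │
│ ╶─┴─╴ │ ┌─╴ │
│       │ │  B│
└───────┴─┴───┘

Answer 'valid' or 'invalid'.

Checking path validity:
Result: Invalid move at step 1: cannot move from (0, 0) to (0, 2).

invalid

Correct solution:

┌───┬─────────┐
│A ↓│↱ ↓      │
│ ╷ ╵ ╷ ╶───┐ │
│ │↳ ↑│↳ → ↓│ │
│ └───┴─┬─╴ │ │
│       │↓ ↲│ │
├─────╴ │ ╶─┤ │
│       │↳ ↓│ │
│ ╶─┬───┴─┐ └─┤
│   │     │↳ ↓│
├─╴ │ ╶─┬─┴─╴ │
│   │   │    ↓│
│ ╶─┴─╴ │ ┌─╴ │
│       │ │  B│
└───────┴─┴───┘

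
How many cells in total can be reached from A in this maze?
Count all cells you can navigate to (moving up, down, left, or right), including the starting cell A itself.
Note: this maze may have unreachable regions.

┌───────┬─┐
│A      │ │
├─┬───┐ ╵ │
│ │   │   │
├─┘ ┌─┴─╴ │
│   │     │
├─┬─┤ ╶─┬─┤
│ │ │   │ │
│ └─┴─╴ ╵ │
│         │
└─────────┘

Using BFS/flood-fill to find all reachable cells from A:
Maze size: 5 × 5 = 25 total cells
6 cell(s) are walled off and cannot be reached from A.
Reachable cells: 19

Reachable region (· marks reachable cells):

┌───────┬─┐
│A · · ·│·│
├─┬───┐ ╵ │
│ │   │· ·│
├─┘ ┌─┴─╴ │
│   │· · ·│
├─┬─┤ ╶─┬─┤
│·│ │· ·│·│
│ └─┴─╴ ╵ │
│· · · · ·│
└─────────┘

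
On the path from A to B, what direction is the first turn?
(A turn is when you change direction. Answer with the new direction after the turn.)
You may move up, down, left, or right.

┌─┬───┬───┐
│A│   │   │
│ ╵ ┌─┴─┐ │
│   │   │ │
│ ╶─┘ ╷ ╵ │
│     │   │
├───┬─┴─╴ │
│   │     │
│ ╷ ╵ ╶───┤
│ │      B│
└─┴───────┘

Directions: down, down, right, right, up, right, down, right, down, left, left, down, right, right
First turn direction: right

Solution:

┌─┬───┬───┐
│A│   │   │
│ ╵ ┌─┴─┐ │
│↓  │↱ ↓│ │
│ ╶─┘ ╷ ╵ │
│↳ → ↑│↳ ↓│
├───┬─┴─╴ │
│   │↓ ← ↲│
│ ╷ ╵ ╶───┤
│ │  ↳ → B│
└─┴───────┘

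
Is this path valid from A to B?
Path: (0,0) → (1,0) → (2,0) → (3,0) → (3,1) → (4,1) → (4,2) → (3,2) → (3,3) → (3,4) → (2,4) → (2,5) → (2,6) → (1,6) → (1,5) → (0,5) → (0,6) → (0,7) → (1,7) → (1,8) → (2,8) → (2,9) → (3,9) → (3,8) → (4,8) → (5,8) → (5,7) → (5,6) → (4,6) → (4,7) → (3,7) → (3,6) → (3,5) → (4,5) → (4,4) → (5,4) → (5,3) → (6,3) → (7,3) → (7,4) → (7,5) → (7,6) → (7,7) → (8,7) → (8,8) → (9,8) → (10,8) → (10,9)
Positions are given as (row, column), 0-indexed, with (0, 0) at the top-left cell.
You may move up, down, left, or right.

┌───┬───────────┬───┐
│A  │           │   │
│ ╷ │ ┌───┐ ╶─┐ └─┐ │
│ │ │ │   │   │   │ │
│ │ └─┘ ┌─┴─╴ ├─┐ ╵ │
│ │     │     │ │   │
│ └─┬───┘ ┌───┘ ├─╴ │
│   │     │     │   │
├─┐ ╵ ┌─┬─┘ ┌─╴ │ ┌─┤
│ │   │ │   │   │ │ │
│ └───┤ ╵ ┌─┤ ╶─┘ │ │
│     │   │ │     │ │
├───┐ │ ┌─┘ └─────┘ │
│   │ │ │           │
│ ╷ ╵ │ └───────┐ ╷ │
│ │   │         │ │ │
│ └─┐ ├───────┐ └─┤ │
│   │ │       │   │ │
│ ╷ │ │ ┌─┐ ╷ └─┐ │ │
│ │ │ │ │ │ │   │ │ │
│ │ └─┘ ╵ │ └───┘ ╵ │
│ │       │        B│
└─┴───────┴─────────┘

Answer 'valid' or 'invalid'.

Checking path validity:
Result: All consecutive moves are passable.

valid

Correct solution:

┌───┬───────────┬───┐
│A  │      ↱ → ↓│   │
│ ╷ │ ┌───┐ ╶─┐ └─┐ │
│↓│ │ │   │↑ ↰│↳ ↓│ │
│ │ └─┘ ┌─┴─╴ ├─┐ ╵ │
│↓│     │↱ → ↑│ │↳ ↓│
│ └─┬───┘ ┌───┘ ├─╴ │
│↳ ↓│↱ → ↑│↓ ← ↰│↓ ↲│
├─┐ ╵ ┌─┬─┘ ┌─╴ │ ┌─┤
│ │↳ ↑│ │↓ ↲│↱ ↑│↓│ │
│ └───┤ ╵ ┌─┤ ╶─┘ │ │
│     │↓ ↲│ │↑ ← ↲│ │
├───┐ │ ┌─┘ └─────┘ │
│   │ │↓│           │
│ ╷ ╵ │ └───────┐ ╷ │
│ │   │↳ → → → ↓│ │ │
│ └─┐ ├───────┐ └─┤ │
│   │ │       │↳ ↓│ │
│ ╷ │ │ ┌─┐ ╷ └─┐ │ │
│ │ │ │ │ │ │   │↓│ │
│ │ └─┘ ╵ │ └───┘ ╵ │
│ │       │      ↳ B│
└─┴───────┴─────────┘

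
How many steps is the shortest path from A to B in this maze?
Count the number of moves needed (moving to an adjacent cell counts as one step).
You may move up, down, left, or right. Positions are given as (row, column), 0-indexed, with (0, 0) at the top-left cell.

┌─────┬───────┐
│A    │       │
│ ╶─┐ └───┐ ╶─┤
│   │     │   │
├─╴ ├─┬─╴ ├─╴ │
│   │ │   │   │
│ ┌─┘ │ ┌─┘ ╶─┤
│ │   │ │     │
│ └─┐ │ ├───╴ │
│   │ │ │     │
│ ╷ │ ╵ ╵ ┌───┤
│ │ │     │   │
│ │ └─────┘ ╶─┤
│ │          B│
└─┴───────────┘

Using BFS to find shortest path:
Start: (0, 0), End: (6, 6)
Path found:
(0,0) → (1,0) → (1,1) → (2,1) → (2,0) → (3,0) → (4,0) → (4,1) → (5,1) → (6,1) → (6,2) → (6,3) → (6,4) → (6,5) → (6,6)
Number of steps: 14

Solution:

┌─────┬───────┐
│A    │       │
│ ╶─┐ └───┐ ╶─┤
│↳ ↓│     │   │
├─╴ ├─┬─╴ ├─╴ │
│↓ ↲│ │   │   │
│ ┌─┘ │ ┌─┘ ╶─┤
│↓│   │ │     │
│ └─┐ │ ├───╴ │
│↳ ↓│ │ │     │
│ ╷ │ ╵ ╵ ┌───┤
│ │↓│     │   │
│ │ └─────┘ ╶─┤
│ │↳ → → → → B│
└─┴───────────┘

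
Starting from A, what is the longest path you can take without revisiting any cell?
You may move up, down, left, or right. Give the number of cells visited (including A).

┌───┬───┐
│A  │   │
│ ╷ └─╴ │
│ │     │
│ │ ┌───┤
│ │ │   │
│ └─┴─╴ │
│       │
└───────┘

Finding longest simple path using DFS:
Start: (0, 0)
Longest path visits 9 cells
Path: A → down → down → down → right → right → right → up → left

Solution:

┌───┬───┐
│A  │   │
│ ╷ └─╴ │
│↓│     │
│ │ ┌───┤
│↓│ │B ↰│
│ └─┴─╴ │
│↳ → → ↑│
└───────┘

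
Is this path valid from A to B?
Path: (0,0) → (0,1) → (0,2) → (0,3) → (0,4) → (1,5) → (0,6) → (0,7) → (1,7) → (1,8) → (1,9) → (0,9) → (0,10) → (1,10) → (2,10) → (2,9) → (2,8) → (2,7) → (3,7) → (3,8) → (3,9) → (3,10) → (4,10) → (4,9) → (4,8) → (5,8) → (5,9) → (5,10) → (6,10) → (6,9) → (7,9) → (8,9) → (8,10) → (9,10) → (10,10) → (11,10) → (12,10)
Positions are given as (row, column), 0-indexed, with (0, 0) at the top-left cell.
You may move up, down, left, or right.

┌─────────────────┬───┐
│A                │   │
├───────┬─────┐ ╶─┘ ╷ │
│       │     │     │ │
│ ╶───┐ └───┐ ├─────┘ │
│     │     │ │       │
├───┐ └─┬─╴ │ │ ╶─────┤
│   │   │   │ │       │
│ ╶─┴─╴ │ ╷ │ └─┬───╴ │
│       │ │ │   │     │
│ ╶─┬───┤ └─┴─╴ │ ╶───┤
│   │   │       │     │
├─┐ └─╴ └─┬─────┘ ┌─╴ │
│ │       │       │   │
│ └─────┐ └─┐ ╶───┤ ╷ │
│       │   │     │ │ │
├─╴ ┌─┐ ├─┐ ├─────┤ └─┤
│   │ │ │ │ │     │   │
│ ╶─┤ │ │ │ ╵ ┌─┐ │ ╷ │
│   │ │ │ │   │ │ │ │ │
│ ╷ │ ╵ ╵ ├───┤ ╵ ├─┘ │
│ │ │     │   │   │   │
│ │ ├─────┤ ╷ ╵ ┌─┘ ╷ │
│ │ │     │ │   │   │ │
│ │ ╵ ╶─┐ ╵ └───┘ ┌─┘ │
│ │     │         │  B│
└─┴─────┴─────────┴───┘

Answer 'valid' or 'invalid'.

Checking path validity:
Result: Invalid move at step 5: cannot move from (0, 4) to (1, 5).

invalid

Correct solution:

┌─────────────────┬───┐
│A → → → → → → ↓  │↱ ↓│
├───────┬─────┐ ╶─┘ ╷ │
│       │     │↳ → ↑│↓│
│ ╶───┐ └───┐ ├─────┘ │
│     │     │ │↓ ← ← ↲│
├───┐ └─┬─╴ │ │ ╶─────┤
│   │   │   │ │↳ → → ↓│
│ ╶─┴─╴ │ ╷ │ └─┬───╴ │
│       │ │ │   │↓ ← ↲│
│ ╶─┬───┤ └─┴─╴ │ ╶───┤
│   │   │       │↳ → ↓│
├─┐ └─╴ └─┬─────┘ ┌─╴ │
│ │       │       │↓ ↲│
│ └─────┐ └─┐ ╶───┤ ╷ │
│       │   │     │↓│ │
├─╴ ┌─┐ ├─┐ ├─────┤ └─┤
│   │ │ │ │ │     │↳ ↓│
│ ╶─┤ │ │ │ ╵ ┌─┐ │ ╷ │
│   │ │ │ │   │ │ │ │↓│
│ ╷ │ ╵ ╵ ├───┤ ╵ ├─┘ │
│ │ │     │   │   │  ↓│
│ │ ├─────┤ ╷ ╵ ┌─┘ ╷ │
│ │ │     │ │   │   │↓│
│ │ ╵ ╶─┐ ╵ └───┘ ┌─┘ │
│ │     │         │  B│
└─┴─────┴─────────┴───┘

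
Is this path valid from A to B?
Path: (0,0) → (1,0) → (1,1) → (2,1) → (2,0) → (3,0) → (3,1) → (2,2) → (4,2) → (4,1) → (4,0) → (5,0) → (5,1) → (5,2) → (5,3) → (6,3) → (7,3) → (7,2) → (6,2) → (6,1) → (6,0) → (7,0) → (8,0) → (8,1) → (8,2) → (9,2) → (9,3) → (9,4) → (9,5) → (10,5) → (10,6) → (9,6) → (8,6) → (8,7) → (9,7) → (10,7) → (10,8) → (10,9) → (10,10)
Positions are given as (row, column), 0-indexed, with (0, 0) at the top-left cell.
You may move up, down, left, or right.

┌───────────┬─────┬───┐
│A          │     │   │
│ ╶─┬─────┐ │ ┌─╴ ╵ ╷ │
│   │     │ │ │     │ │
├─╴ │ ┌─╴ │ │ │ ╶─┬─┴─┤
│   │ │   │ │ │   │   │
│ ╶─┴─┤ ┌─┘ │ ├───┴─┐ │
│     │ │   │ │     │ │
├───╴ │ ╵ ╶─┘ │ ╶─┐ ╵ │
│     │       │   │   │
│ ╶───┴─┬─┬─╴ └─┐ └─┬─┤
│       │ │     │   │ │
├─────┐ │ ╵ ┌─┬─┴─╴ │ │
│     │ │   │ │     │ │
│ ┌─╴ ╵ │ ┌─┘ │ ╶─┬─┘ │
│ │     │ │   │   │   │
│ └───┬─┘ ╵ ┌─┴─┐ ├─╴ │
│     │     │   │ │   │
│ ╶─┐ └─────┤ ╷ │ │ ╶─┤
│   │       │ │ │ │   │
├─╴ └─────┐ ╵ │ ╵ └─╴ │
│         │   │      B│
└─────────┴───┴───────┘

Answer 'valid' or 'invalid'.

Checking path validity:
Result: Invalid move at step 7: cannot move from (3, 1) to (2, 2).

invalid

Correct solution:

┌───────────┬─────┬───┐
│A          │     │   │
│ ╶─┬─────┐ │ ┌─╴ ╵ ╷ │
│↳ ↓│     │ │ │     │ │
├─╴ │ ┌─╴ │ │ │ ╶─┬─┴─┤
│↓ ↲│ │   │ │ │   │   │
│ ╶─┴─┤ ┌─┘ │ ├───┴─┐ │
│↳ → ↓│ │   │ │     │ │
├───╴ │ ╵ ╶─┘ │ ╶─┐ ╵ │
│↓ ← ↲│       │   │   │
│ ╶───┴─┬─┬─╴ └─┐ └─┬─┤
│↳ → → ↓│ │     │   │ │
├─────┐ │ ╵ ┌─┬─┴─╴ │ │
│↓ ← ↰│↓│   │ │     │ │
│ ┌─╴ ╵ │ ┌─┘ │ ╶─┬─┘ │
│↓│  ↑ ↲│ │   │   │   │
│ └───┬─┘ ╵ ┌─┴─┐ ├─╴ │
│↳ → ↓│     │↱ ↓│ │   │
│ ╶─┐ └─────┤ ╷ │ │ ╶─┤
│   │↳ → → ↓│↑│↓│ │   │
├─╴ └─────┐ ╵ │ ╵ └─╴ │
│         │↳ ↑│↳ → → B│
└─────────┴───┴───────┘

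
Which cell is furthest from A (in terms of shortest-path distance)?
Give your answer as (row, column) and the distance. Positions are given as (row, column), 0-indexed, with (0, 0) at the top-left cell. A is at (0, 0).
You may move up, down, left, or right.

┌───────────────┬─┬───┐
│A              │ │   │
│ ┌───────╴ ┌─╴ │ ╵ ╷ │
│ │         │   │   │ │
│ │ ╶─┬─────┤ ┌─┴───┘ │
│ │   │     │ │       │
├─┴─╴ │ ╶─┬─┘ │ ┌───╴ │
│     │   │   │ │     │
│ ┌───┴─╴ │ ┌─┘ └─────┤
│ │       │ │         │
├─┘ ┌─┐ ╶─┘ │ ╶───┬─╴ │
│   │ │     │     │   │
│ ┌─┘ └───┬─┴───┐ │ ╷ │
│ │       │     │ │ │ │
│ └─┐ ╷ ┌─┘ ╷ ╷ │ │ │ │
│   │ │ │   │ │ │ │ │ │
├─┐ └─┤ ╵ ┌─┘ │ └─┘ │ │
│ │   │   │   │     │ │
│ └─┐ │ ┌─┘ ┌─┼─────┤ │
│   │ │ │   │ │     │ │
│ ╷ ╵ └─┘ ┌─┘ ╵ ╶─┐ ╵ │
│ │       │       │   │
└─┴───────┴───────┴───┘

Computing BFS distances from A to all cells:
Furthest cell: (0, 8)
Distance: 60 steps

Path from A to the furthest cell:

┌───────────────┬─┬───┐
│A → → → → → → ↓│B│↓ ↰│
│ ┌───────╴ ┌─╴ │ ╵ ╷ │
│ │         │↓ ↲│↑ ↲│↑│
│ │ ╶─┬─────┤ ┌─┴───┘ │
│ │   │     │↓│↱ → → ↑│
├─┴─╴ │ ╶─┬─┘ │ ┌───╴ │
│     │   │↓ ↲│↑│     │
│ ┌───┴─╴ │ ┌─┘ └─────┤
│ │↓ ← ↰  │↓│  ↑ ← ← ↰│
├─┘ ┌─┐ ╶─┘ │ ╶───┬─╴ │
│↓ ↲│ │↑ ← ↲│     │↱ ↑│
│ ┌─┘ └───┬─┴───┐ │ ╷ │
│↓│       │  ↱ ↓│ │↑│ │
│ └─┐ ╷ ┌─┘ ╷ ╷ │ │ │ │
│↳ ↓│ │ │   │↑│↓│ │↑│ │
├─┐ └─┤ ╵ ┌─┘ │ └─┘ │ │
│ │↳ ↓│   │↱ ↑│↳ → ↑│ │
│ └─┐ │ ┌─┘ ┌─┼─────┤ │
│   │↓│ │↱ ↑│ │     │ │
│ ╷ ╵ └─┘ ┌─┘ ╵ ╶─┐ ╵ │
│ │  ↳ → ↑│       │   │
└─┴───────┴───────┴───┘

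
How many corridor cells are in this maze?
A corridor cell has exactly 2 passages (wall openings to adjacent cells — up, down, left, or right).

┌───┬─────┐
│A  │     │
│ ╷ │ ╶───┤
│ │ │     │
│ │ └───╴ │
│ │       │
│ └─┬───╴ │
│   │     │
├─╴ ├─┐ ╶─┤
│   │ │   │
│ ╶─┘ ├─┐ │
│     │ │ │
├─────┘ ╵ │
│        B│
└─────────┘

Counting cells with exactly 2 passages:
Total corridor cells: 27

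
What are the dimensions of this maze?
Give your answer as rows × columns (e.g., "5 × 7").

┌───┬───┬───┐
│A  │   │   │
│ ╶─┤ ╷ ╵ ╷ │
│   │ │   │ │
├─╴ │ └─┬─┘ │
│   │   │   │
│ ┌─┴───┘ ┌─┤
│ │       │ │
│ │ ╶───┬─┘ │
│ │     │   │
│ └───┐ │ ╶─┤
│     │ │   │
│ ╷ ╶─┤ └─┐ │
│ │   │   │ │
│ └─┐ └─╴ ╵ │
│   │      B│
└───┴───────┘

Counting the maze dimensions:
Rows (vertical): 8
Columns (horizontal): 6
Dimensions: 8 × 6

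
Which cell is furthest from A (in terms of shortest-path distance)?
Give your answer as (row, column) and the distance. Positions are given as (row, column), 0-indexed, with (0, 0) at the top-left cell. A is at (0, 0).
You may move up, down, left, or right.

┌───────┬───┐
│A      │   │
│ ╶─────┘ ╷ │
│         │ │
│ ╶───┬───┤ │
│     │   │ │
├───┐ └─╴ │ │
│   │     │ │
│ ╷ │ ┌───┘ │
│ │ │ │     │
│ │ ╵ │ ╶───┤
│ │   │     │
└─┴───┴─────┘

Computing BFS distances from A to all cells:
Furthest cell: (5, 5)
Distance: 16 steps

Path from A to the furthest cell:

┌───────┬───┐
│A      │↱ ↓│
│ ╶─────┘ ╷ │
│↳ → → → ↑│↓│
│ ╶───┬───┤ │
│     │   │↓│
├───┐ └─╴ │ │
│   │     │↓│
│ ╷ │ ┌───┘ │
│ │ │ │↓ ← ↲│
│ │ ╵ │ ╶───┤
│ │   │↳ → B│
└─┴───┴─────┘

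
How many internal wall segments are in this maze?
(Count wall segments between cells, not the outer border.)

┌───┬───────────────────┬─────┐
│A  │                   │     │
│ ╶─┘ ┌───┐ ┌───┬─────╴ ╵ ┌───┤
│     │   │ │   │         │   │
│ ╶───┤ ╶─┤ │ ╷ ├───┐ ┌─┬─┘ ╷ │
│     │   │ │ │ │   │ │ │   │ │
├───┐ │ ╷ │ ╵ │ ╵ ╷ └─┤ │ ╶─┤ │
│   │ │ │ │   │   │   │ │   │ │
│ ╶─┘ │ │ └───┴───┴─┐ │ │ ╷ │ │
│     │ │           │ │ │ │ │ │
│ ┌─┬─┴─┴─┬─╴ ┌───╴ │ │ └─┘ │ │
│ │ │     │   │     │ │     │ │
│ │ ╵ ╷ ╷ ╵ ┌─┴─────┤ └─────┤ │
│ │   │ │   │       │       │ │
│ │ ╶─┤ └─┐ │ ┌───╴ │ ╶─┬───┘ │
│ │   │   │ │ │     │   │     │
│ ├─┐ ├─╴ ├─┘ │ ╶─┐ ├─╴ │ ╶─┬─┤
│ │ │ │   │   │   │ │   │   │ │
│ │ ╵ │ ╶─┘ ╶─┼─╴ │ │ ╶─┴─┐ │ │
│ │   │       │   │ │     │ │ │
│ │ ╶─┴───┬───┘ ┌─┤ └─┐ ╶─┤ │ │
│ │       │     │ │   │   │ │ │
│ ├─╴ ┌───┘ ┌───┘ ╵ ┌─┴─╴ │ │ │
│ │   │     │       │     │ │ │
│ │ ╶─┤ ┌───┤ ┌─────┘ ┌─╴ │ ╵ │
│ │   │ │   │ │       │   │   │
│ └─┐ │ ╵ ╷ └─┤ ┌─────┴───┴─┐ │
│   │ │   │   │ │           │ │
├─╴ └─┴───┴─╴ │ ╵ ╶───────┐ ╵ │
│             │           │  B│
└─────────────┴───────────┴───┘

Counting internal wall segments:
Total internal walls: 196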